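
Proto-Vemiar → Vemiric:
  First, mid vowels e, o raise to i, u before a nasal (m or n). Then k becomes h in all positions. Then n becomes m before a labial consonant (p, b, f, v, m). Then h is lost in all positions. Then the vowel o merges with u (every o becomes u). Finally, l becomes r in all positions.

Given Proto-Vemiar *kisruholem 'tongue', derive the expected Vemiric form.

isruurim

Vemiric: start from *kisruholem.
  rule 1 (pre-nasal raising): kisruholem → kisruholim
  rule 2 (unconditioned shift): kisruholim → hisruholim
  rule 3: no change — hisruholim
  rule 4 (h-loss): hisruholim → isruolim
  rule 5 (vowel merger): isruolim → isruulim
  rule 6 (unconditioned shift): isruulim → isruurim
  ⇒ Vemiric isruurim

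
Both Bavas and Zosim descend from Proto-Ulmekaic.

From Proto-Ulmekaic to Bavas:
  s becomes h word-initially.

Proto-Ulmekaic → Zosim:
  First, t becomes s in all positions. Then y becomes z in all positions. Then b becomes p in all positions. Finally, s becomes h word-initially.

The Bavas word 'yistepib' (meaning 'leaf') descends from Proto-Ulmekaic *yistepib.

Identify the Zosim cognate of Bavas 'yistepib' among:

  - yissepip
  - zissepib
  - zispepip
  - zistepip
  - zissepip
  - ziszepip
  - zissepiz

Zosim: *yistepib
  yistepib → yissepib   [unconditioned shift]
  yissepib → zissepib   [unconditioned shift]
  zissepib → zissepip   [unconditioned shift]
  zissepip (rule 4 does not apply)
  giving Zosim zissepip.
Among the options, 'zissepip' alone shows every Zosim change applied in order.

zissepip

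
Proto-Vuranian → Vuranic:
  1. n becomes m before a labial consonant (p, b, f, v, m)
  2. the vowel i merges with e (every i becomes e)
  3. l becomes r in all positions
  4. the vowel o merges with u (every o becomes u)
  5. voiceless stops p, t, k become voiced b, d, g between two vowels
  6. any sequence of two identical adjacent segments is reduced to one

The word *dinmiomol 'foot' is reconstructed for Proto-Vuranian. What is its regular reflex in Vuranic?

demeumur

Vuranic: start from *dinmiomol.
  rule 1 (nasal place assimilation): dinmiomol → dimmiomol
  rule 2 (vowel merger): dimmiomol → demmeomol
  rule 3 (unconditioned shift): demmeomol → demmeomor
  rule 4 (vowel merger): demmeomor → demmeumur
  rule 5: no change — demmeumur
  rule 6 (degemination): demmeumur → demeumur
  ⇒ Vuranic demeumur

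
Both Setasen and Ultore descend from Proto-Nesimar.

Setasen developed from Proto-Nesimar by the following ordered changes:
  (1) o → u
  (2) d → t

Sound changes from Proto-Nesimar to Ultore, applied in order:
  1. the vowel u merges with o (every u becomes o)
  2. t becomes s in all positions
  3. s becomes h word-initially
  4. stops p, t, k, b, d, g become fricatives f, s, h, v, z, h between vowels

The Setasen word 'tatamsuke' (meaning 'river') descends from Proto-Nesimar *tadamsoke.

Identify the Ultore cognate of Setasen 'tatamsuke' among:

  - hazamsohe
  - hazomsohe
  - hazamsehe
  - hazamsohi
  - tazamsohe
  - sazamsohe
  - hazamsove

Ultore: *tadamsoke > sadamsoke > hadamsoke > hazamsohe  (by unconditioned shift, debuccalisation, intervocalic lenition)
Among the options, 'hazamsohe' alone shows every Ultore change applied in order.

hazamsohe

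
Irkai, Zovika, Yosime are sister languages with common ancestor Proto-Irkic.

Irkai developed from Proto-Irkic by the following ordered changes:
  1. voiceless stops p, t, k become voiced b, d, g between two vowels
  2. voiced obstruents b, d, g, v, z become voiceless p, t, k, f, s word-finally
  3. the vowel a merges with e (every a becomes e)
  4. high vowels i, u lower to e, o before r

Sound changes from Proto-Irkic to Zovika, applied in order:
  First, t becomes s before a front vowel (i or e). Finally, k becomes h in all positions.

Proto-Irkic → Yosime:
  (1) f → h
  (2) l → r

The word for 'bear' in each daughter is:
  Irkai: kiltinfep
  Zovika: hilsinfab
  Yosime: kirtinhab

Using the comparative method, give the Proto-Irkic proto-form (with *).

Position 7: Irkai has f, Zovika has f, Yosime has h. Zovika preserves f here (none of its changes turn any other segment into f), so the proto-segment is *f.
Position 3: Irkai has l, Zovika has l, Yosime has r. Irkai preserves l here (none of its changes turn any other segment into l), so the proto-segment is *l.
Verify the candidate proto-form against each daughter:
Irkai: start from *kiltinfab.
  rule 1: no change — kiltinfab
  rule 2 (final devoicing): kiltinfab → kiltinfap
  rule 3 (vowel merger): kiltinfap → kiltinfep
  rule 4: no change — kiltinfep
  ⇒ Irkai kiltinfep
Zovika: *kiltinfab > kilsinfab > hilsinfab  (by palatalisation, unconditioned shift)
Yosime: start from *kiltinfab.
  rule 1 (unconditioned shift): kiltinfab → kiltinhab
  rule 2 (unconditioned shift): kiltinhab → kirtinhab
  ⇒ Yosime kirtinhab
No other proto-form is consistent with every reflex, so the reconstruction is *kiltinfab.

*kiltinfab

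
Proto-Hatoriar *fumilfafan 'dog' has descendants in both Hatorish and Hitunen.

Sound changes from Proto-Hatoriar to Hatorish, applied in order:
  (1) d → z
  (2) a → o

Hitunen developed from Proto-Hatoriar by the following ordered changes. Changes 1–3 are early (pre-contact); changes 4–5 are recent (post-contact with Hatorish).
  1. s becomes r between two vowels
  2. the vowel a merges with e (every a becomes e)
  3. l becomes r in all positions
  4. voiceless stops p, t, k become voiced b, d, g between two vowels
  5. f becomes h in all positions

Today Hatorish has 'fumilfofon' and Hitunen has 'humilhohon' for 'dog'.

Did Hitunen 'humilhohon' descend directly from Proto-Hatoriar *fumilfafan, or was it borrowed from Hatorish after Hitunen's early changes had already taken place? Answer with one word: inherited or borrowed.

borrowed

If inherited, *fumilfafan would pass through all of Hitunen's changes:
Hitunen: *fumilfafan > fumilfefen > fumirfefen > humirhehen  (by vowel merger, unconditioned shift, unconditioned shift)
If borrowed from Hatorish 'fumilfofon' after the early changes, it would undergo only the recent ones:
  rule 4 (intervocalic voicing): no change (fumilfofon)
  rule 5 (unconditioned shift): fumilfofon → humilhohon
  ⇒ as a loan: humilhohon
Hitunen 'humilhohon' matches the loan outcome 'humilhohon', not the inherited 'humirhehen' — it skipped the early Hitunen changes, so it was borrowed from Hatorish.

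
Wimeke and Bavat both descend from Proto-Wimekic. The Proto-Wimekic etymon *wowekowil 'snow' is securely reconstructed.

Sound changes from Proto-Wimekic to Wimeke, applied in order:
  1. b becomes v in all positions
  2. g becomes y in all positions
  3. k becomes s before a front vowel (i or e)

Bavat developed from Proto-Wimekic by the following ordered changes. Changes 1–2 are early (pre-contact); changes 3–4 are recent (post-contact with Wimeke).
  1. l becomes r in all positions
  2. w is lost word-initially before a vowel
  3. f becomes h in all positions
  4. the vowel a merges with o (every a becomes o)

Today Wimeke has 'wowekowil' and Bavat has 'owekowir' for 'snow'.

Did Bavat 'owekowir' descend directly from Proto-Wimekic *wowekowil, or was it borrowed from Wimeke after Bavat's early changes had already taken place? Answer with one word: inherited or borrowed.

inherited

If inherited, *wowekowil would pass through all of Bavat's changes:
Bavat: *wowekowil > wowekowir > owekowir  (by unconditioned shift, glide loss)
If borrowed from Wimeke 'wowekowil' after the early changes, it would undergo only the recent ones:
  rule 3 (unconditioned shift): no change (wowekowil)
  rule 4 (vowel merger): no change (wowekowil)
  ⇒ as a loan: wowekowil
Bavat 'owekowir' matches the inherited outcome exactly, so it is an inherited cognate, not a loan.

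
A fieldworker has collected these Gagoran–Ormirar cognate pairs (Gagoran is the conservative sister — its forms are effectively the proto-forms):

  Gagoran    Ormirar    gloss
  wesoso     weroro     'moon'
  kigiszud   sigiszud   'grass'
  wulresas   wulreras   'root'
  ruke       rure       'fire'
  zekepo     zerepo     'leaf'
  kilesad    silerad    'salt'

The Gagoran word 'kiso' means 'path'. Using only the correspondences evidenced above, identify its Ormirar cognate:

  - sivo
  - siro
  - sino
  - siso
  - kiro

kigiszud ~ sigiszud, kilesad ~ silerad — Gagoran k corresponds to Ormirar s word-initially before a front vowel.
wesoso ~ weroro — Gagoran s corresponds to Ormirar r between vowels (before a back vowel).
Applying these to Gagoran 'kiso':
  kiso → siso   (k→s word-initially before a front vowel)
  siso → siro   (s→r between vowels (before a back vowel))
So the Ormirar cognate is 'siro'.

siro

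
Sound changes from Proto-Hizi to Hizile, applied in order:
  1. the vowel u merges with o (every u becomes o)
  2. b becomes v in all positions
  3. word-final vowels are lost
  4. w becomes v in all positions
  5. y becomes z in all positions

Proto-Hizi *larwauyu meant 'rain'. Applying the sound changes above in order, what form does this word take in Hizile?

larvaoz

Hizile: *larwauyu > larwaoyo > larwaoy > larvaoy > larvaoz  (by vowel merger, apocope, unconditioned shift, unconditioned shift)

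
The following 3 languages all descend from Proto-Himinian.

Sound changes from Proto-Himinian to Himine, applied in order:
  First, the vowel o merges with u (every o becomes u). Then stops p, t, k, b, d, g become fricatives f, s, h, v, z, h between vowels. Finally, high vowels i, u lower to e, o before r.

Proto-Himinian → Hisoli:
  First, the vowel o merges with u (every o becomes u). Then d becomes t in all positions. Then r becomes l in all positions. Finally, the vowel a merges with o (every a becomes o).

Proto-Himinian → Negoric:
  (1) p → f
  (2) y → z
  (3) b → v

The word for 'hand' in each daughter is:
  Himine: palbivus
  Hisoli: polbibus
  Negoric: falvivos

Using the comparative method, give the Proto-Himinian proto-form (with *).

*palbibos

Position 2: Himine has a, Hisoli has o, Negoric has a. Himine preserves a here (none of its changes turn any other segment into a), so the proto-segment is *a.
Position 6: Himine has v, Hisoli has b, Negoric has v. Hisoli preserves b here (none of its changes turn any other segment into b), so the proto-segment is *b.
Position 4: Himine has b, Hisoli has b, Negoric has v. Himine preserves b here (none of its changes turn any other segment into b), so the proto-segment is *b.
Verify the candidate proto-form against each daughter:
Himine: start from *palbibos.
  rule 1 (vowel merger): palbibos → palbibus
  rule 2 (intervocalic lenition): palbibus → palbivus
  rule 3: no change — palbivus
  ⇒ Himine palbivus
Hisoli: start from *palbibos.
  rule 1 (vowel merger): palbibos → palbibus
  rule 2: no change — palbibus
  rule 3: no change — palbibus
  rule 4 (vowel merger): palbibus → polbibus
  ⇒ Hisoli polbibus
Negoric: start from *palbibos.
  rule 1 (unconditioned shift): palbibos → falbibos
  rule 2: no change — falbibos
  rule 3 (unconditioned shift): falbibos → falvivos
  ⇒ Negoric falvivos
*palbibos is the unique common source.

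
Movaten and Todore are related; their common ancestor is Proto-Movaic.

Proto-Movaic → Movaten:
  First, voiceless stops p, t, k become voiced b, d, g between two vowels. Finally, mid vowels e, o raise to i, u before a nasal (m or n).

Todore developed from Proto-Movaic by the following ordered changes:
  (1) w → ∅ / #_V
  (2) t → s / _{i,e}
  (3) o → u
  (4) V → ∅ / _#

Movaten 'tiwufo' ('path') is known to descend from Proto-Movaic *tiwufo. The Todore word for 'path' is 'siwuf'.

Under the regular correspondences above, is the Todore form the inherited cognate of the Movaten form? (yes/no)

yes

Derive the expected Todore reflex of *tiwufo:
Todore: start from *tiwufo.
  rule 1: no change — tiwufo
  rule 2 (palatalisation): tiwufo → siwufo
  rule 3 (vowel merger): siwufo → siwufu
  rule 4 (apocope): siwufu → siwuf
  ⇒ Todore siwuf
Todore 'siwuf' matches the regular reflex exactly, so the pair is cognate.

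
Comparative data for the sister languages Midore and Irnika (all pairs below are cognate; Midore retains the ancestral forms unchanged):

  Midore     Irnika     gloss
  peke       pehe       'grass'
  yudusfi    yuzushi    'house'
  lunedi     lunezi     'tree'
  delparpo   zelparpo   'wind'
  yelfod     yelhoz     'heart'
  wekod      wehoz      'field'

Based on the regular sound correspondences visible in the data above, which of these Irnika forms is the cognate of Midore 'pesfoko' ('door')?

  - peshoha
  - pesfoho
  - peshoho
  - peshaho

yelfod ~ yelhoz — Midore f corresponds to Irnika h after a consonant, before a back vowel.
wekod ~ wehoz — Midore k corresponds to Irnika h between vowels (before a back vowel).
Applying these to Midore 'pesfoko':
  pesfoko → peshoko   (f→h after a consonant, before a back vowel)
  peshoko → peshoho   (k→h between vowels (before a back vowel))
So the Irnika cognate is 'peshoho'.

peshoho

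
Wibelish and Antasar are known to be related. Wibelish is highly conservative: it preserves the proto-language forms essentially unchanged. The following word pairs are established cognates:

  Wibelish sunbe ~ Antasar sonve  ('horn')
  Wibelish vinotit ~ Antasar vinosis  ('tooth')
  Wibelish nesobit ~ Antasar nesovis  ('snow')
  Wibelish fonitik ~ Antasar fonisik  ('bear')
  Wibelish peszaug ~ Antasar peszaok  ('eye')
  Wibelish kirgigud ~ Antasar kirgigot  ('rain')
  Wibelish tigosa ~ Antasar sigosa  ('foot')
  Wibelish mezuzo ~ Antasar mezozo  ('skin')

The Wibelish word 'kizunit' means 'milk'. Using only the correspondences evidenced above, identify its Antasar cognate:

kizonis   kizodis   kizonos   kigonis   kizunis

sunbe ~ sonve — Wibelish u corresponds to Antasar o after a consonant, before a nasal.
vinotit ~ vinosis, nesobit ~ nesovis — Wibelish t corresponds to Antasar s word-finally.
Applying these to Wibelish 'kizunit':
  kizunit → kizonit   (u→o after a consonant, before a nasal)
  kizonit → kizonis   (t→s word-finally)
So the Antasar cognate is 'kizonis'.

kizonis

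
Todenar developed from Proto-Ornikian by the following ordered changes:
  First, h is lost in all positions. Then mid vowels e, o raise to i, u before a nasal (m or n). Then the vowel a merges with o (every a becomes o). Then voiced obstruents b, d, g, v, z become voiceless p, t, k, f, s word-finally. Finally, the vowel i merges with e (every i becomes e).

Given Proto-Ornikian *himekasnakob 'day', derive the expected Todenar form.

emekosnokop

Todenar: start from *himekasnakob.
  rule 1 (h-loss): himekasnakob → imekasnakob
  rule 2: no change — imekasnakob
  rule 3 (vowel merger): imekasnakob → imekosnokob
  rule 4 (final devoicing): imekosnokob → imekosnokop
  rule 5 (vowel merger): imekosnokop → emekosnokop
  ⇒ Todenar emekosnokop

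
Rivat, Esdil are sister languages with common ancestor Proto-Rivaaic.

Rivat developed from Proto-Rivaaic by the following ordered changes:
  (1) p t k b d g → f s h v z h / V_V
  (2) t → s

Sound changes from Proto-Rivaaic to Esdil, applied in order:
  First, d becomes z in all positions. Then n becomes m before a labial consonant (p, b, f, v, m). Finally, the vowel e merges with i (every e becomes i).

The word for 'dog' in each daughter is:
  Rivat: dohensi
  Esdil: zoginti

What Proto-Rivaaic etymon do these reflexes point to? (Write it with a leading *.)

Position 1: Rivat has d, Esdil has z. Rivat preserves d here (none of its changes turn any other segment into d), so the proto-segment is *d.
Position 6: Rivat has s, Esdil has t. Esdil preserves t here (none of its changes turn any other segment into t), so the proto-segment is *t.
Position 4: Rivat has e, Esdil has i. Rivat preserves e here (none of its changes turn any other segment into e), so the proto-segment is *e.
This points to *dogenti. Verify forward in each daughter:
Rivat: *dogenti
  dogenti → dohenti   [intervocalic lenition]
  dohenti → dohensi   [unconditioned shift]
  giving Rivat dohensi.
Esdil: *dogenti
  dogenti → zogenti   [unconditioned shift]
  zogenti (rule 2 does not apply)
  zogenti → zoginti   [vowel merger]
  giving Esdil zoginti.
*dogenti is the unique common source.

*dogenti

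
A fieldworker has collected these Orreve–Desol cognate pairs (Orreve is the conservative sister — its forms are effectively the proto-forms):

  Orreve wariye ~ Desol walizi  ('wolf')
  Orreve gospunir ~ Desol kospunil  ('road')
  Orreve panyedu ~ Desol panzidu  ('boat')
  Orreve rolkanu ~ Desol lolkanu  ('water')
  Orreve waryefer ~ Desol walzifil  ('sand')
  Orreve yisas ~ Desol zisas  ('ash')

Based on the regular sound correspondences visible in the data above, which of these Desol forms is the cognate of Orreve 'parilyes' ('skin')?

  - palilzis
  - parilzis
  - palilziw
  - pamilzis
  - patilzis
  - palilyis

palilzis

wariye ~ walizi — Orreve r corresponds to Desol l between vowels (before a front vowel).
panyedu ~ panzidu, waryefer ~ walzifil — Orreve y corresponds to Desol z after a consonant, before a front vowel.
panyedu ~ panzidu — Orreve e corresponds to Desol i after a consonant, before a consonant other than r, m, n, p, b, f, v.
Applying these to Orreve 'parilyes':
  parilyes → palilyes   (r→l between vowels (before a front vowel))
  palilyes → palilzes   (y→z after a consonant, before a front vowel)
  palilzes → palilzis   (e→i after a consonant, before a consonant other than r, m, n, p, b, f, v)
So the Desol cognate is 'palilzis'.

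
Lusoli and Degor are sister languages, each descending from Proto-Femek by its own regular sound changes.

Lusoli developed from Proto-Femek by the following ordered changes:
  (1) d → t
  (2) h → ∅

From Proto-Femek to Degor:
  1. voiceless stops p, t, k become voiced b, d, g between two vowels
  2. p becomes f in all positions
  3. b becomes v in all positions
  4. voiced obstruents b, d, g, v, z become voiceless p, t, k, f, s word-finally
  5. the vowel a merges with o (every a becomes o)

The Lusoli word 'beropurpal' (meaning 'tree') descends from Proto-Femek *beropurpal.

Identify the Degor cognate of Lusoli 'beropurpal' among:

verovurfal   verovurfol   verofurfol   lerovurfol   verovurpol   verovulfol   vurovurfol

Degor: start from *beropurpal.
  rule 1 (intervocalic voicing): beropurpal → beroburpal
  rule 2 (unconditioned shift): beroburpal → beroburfal
  rule 3 (unconditioned shift): beroburfal → verovurfal
  rule 4: no change — verovurfal
  rule 5 (vowel merger): verovurfal → verovurfol
  ⇒ Degor verovurfol

verovurfol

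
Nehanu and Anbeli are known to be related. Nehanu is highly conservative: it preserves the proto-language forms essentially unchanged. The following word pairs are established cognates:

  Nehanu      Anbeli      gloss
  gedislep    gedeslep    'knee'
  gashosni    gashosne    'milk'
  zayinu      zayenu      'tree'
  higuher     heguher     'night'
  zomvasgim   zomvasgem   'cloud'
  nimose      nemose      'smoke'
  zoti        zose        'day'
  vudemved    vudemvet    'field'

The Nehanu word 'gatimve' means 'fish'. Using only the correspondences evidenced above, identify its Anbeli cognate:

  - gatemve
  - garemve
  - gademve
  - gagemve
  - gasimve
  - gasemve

zoti ~ zose — Nehanu t corresponds to Anbeli s between vowels (before a front vowel).
zomvasgim ~ zomvasgem, nimose ~ nemose — Nehanu i corresponds to Anbeli e after a consonant, before a nasal.
Applying these to Nehanu 'gatimve':
  gatimve → gasimve   (t→s between vowels (before a front vowel))
  gasimve → gasemve   (i→e after a consonant, before a nasal)
So the Anbeli cognate is 'gasemve'.

gasemve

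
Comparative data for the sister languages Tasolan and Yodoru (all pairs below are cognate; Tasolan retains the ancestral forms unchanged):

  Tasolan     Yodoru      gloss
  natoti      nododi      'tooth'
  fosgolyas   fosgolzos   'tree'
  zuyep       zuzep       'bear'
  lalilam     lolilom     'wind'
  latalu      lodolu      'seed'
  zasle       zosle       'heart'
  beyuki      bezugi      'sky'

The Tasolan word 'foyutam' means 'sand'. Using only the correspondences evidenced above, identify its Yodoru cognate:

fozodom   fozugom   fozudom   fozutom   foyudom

beyuki ~ bezugi — Tasolan y corresponds to Yodoru z between vowels (before a back vowel).
latalu ~ lodolu — Tasolan t corresponds to Yodoru d between vowels (before a back vowel).
lalilam ~ lolilom — Tasolan a corresponds to Yodoru o after a consonant, before a nasal.
Applying these to Tasolan 'foyutam':
  foyutam → fozutam   (y→z between vowels (before a back vowel))
  fozutam → fozudam   (t→d between vowels (before a back vowel))
  fozudam → fozudom   (a→o after a consonant, before a nasal)
So the Yodoru cognate is 'fozudom'.

fozudom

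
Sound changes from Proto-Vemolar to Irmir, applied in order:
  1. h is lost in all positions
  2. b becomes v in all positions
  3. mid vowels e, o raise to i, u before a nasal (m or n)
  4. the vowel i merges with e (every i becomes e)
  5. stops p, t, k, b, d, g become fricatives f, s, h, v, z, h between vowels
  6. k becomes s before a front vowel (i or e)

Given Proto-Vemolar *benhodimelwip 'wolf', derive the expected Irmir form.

venozemelwep

Irmir: *benhodimelwip
  benhodimelwip → benodimelwip   [h-loss]
  benodimelwip → venodimelwip   [unconditioned shift]
  venodimelwip → vinodimelwip   [pre-nasal raising]
  vinodimelwip → venodemelwep   [vowel merger]
  venodemelwep → venozemelwep   [intervocalic lenition]
  venozemelwep (rule 6 does not apply)
  giving Irmir venozemelwep.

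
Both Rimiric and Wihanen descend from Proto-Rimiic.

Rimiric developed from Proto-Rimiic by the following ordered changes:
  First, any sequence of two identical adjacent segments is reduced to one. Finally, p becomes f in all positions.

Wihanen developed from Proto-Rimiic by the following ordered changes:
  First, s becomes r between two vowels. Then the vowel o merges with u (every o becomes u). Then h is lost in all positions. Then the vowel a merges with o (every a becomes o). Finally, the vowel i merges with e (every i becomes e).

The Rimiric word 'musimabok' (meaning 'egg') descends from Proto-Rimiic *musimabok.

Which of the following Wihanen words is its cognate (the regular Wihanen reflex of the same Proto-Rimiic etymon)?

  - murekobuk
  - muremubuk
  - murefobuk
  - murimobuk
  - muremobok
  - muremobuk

muremobuk

Wihanen: *musimabok
  musimabok → murimabok   [rhotacism]
  murimabok → murimabuk   [vowel merger]
  murimabuk (rule 3 does not apply)
  murimabuk → murimobuk   [vowel merger]
  murimobuk → muremobuk   [vowel merger]
  giving Wihanen muremobuk.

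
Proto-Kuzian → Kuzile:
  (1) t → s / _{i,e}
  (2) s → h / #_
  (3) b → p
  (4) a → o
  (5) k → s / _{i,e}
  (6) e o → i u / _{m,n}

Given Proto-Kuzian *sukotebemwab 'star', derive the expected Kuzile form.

Kuzile: start from *sukotebemwab.
  rule 1 (palatalisation): sukotebemwab → sukosebemwab
  rule 2 (debuccalisation): sukosebemwab → hukosebemwab
  rule 3 (unconditioned shift): hukosebemwab → hukosepemwap
  rule 4 (vowel merger): hukosepemwap → hukosepemwop
  rule 5: no change — hukosepemwop
  rule 6 (pre-nasal raising): hukosepemwop → hukosepimwop
  ⇒ Kuzile hukosepimwop

hukosepimwop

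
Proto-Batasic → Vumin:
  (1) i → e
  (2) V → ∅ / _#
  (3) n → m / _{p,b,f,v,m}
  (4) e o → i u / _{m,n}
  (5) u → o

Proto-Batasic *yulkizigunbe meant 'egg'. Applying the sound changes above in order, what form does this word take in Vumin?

yolkezegomb

Vumin: *yulkizigunbe
  yulkizigunbe → yulkezegunbe   [vowel merger]
  yulkezegunbe → yulkezegunb   [apocope]
  yulkezegunb → yulkezegumb   [nasal place assimilation]
  yulkezegumb (rule 4 does not apply)
  yulkezegumb → yolkezegomb   [vowel merger]
  giving Vumin yolkezegomb.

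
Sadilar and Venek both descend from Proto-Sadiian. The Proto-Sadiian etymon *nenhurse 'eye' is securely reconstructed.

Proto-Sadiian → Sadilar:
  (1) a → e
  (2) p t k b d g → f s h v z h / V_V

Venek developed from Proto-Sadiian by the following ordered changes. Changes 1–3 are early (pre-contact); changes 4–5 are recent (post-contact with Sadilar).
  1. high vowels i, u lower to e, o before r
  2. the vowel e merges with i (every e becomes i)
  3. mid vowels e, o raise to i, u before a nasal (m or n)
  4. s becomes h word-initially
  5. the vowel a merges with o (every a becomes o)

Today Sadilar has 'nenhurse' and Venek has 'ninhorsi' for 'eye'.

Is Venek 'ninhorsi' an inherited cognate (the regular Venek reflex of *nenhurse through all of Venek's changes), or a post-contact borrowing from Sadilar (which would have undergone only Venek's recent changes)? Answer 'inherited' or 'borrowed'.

If inherited, *nenhurse would pass through all of Venek's changes:
Venek: *nenhurse > nenhorse > ninhorsi  (by pre-rhotic lowering, vowel merger)
If borrowed from Sadilar 'nenhurse' after the early changes, it would undergo only the recent ones:
  rule 4 (debuccalisation): no change (nenhurse)
  rule 5 (vowel merger): no change (nenhurse)
  ⇒ as a loan: nenhurse
Venek 'ninhorsi' matches the inherited outcome exactly, so it is an inherited cognate, not a loan.

inherited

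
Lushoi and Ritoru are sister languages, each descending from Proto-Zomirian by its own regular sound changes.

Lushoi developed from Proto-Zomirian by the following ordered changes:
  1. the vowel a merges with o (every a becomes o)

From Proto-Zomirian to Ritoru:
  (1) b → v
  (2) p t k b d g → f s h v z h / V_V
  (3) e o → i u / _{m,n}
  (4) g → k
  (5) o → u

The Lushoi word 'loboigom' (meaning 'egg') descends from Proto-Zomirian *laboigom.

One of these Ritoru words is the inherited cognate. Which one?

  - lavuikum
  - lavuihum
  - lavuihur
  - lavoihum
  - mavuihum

Ritoru: *laboigom > lavoigom > lavoihom > lavoihum > lavuihum  (by unconditioned shift, intervocalic lenition, pre-nasal raising, vowel merger)
Among the options, 'lavuihum' alone shows every Ritoru change applied in order.

lavuihum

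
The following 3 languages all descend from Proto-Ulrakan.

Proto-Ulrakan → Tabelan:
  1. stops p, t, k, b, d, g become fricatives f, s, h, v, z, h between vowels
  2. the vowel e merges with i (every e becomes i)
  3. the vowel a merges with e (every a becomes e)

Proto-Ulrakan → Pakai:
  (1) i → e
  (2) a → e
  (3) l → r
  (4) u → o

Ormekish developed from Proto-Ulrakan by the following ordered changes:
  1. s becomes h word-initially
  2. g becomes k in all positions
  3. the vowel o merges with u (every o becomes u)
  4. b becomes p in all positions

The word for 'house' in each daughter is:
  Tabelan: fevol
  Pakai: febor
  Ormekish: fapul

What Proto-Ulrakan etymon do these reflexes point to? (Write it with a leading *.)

*fabol

Position 4: Tabelan has o, Pakai has o, Ormekish has u. Tabelan preserves o here (none of its changes turn any other segment into o), so the proto-segment is *o.
Position 2: Tabelan has e, Pakai has e, Ormekish has a. Ormekish preserves a here (none of its changes turn any other segment into a), so the proto-segment is *a.
Position 5: Tabelan has l, Pakai has r, Ormekish has l. Tabelan preserves l here (none of its changes turn any other segment into l), so the proto-segment is *l.
This points to *fabol. Verify forward in each daughter:
Tabelan: *fabol > favol > fevol  (by intervocalic lenition, vowel merger)
Pakai: start from *fabol.
  rule 1: no change — fabol
  rule 2 (vowel merger): fabol → febol
  rule 3 (unconditioned shift): febol → febor
  rule 4: no change — febor
  ⇒ Pakai febor
Ormekish: start from *fabol.
  rule 1: no change — fabol
  rule 2: no change — fabol
  rule 3 (vowel merger): fabol → fabul
  rule 4 (unconditioned shift): fabul → fapul
  ⇒ Ormekish fapul
*fabol is the unique common source.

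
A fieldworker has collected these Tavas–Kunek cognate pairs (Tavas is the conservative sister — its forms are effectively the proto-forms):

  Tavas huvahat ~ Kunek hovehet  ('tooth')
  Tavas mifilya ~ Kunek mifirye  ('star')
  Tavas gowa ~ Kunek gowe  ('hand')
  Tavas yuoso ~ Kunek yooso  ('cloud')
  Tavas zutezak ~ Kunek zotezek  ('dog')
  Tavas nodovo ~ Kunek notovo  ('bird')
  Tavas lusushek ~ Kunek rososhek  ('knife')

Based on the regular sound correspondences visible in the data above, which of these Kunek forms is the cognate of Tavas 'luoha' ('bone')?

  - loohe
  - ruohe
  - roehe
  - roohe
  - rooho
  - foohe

lusushek ~ rososhek — Tavas l corresponds to Kunek r word-initially before a back vowel.
yuoso ~ yooso — Tavas u corresponds to Kunek o after a consonant, before a back vowel.
mifilya ~ mifirye, gowa ~ gowe — Tavas a corresponds to Kunek e word-finally.
Applying these to Tavas 'luoha':
  luoha → ruoha   (l→r word-initially before a back vowel)
  ruoha → rooha   (u→o after a consonant, before a back vowel)
  rooha → roohe   (a→e word-finally)
So the Kunek cognate is 'roohe'.

roohe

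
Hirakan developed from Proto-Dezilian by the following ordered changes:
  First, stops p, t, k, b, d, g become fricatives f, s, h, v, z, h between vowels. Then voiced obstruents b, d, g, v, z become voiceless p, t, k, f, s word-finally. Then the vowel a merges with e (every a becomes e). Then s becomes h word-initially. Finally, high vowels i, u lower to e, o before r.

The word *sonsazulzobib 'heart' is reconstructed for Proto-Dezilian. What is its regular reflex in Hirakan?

Hirakan: start from *sonsazulzobib.
  rule 1 (intervocalic lenition): sonsazulzobib → sonsazulzovib
  rule 2 (final devoicing): sonsazulzovib → sonsazulzovip
  rule 3 (vowel merger): sonsazulzovip → sonsezulzovip
  rule 4 (debuccalisation): sonsezulzovip → honsezulzovip
  rule 5: no change — honsezulzovip
  ⇒ Hirakan honsezulzovip

honsezulzovip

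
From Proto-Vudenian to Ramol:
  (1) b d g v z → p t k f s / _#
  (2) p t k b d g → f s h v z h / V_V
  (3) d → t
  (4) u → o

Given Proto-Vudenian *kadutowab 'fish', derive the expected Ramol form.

kazosowap

Ramol: *kadutowab > kadutowap > kazusowap > kazosowap  (by final devoicing, intervocalic lenition, vowel merger)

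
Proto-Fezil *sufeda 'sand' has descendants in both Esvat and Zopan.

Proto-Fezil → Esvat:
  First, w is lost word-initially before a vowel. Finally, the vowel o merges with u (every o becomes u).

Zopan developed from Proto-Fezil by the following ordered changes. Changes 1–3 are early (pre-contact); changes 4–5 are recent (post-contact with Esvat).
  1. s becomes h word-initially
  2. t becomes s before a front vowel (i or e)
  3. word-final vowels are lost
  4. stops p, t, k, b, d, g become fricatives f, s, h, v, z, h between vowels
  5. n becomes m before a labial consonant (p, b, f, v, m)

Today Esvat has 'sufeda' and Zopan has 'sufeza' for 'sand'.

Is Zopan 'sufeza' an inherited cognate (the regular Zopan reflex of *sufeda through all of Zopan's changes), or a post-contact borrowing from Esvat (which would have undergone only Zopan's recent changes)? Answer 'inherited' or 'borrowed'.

borrowed

If inherited, *sufeda would pass through all of Zopan's changes:
Zopan: *sufeda > hufeda > hufed  (by debuccalisation, apocope)
If borrowed from Esvat 'sufeda' after the early changes, it would undergo only the recent ones:
  rule 4 (intervocalic lenition): sufeda → sufeza
  rule 5 (nasal place assimilation): no change (sufeza)
  ⇒ as a loan: sufeza
Zopan 'sufeza' matches the loan outcome 'sufeza', not the inherited 'hufed' — it skipped the early Zopan changes, so it was borrowed from Esvat.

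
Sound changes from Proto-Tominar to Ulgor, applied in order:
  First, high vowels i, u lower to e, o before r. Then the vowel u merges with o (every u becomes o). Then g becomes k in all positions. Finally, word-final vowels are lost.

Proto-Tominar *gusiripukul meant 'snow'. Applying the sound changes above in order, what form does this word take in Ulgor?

Ulgor: start from *gusiripukul.
  rule 1 (pre-rhotic lowering): gusiripukul → guseripukul
  rule 2 (vowel merger): guseripukul → goseripokol
  rule 3 (unconditioned shift): goseripokol → koseripokol
  rule 4: no change — koseripokol
  ⇒ Ulgor koseripokol

koseripokol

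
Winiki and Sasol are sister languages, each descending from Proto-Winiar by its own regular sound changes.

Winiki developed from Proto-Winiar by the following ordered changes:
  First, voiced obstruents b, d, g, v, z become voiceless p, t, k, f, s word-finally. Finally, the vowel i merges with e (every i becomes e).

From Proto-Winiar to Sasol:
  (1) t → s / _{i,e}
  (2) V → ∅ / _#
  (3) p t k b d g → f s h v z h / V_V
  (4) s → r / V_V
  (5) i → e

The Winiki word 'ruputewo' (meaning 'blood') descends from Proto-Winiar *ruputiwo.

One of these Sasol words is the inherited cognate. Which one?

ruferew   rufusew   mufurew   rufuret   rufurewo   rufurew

Sasol: start from *ruputiwo.
  rule 1 (palatalisation): ruputiwo → rupusiwo
  rule 2 (apocope): rupusiwo → rupusiw
  rule 3 (intervocalic lenition): rupusiw → rufusiw
  rule 4 (rhotacism): rufusiw → rufuriw
  rule 5 (vowel merger): rufuriw → rufurew
  ⇒ Sasol rufurew
Among the options, 'rufurew' alone shows every Sasol change applied in order.

rufurew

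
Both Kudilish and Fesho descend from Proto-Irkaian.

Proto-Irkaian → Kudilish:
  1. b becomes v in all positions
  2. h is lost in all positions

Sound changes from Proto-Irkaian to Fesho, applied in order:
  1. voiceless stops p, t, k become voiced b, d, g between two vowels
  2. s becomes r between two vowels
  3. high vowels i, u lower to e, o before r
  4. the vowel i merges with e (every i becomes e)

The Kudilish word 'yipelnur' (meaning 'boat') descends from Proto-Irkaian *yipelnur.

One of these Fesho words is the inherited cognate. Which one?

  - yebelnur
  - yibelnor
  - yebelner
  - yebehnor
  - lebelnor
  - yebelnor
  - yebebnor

Fesho: *yipelnur
  yipelnur → yibelnur   [intervocalic voicing]
  yibelnur (rule 2 does not apply)
  yibelnur → yibelnor   [pre-rhotic lowering]
  yibelnor → yebelnor   [vowel merger]
  giving Fesho yebelnor.
Only 'yebelnor' matches the regular Fesho development of *yipelnur.

yebelnor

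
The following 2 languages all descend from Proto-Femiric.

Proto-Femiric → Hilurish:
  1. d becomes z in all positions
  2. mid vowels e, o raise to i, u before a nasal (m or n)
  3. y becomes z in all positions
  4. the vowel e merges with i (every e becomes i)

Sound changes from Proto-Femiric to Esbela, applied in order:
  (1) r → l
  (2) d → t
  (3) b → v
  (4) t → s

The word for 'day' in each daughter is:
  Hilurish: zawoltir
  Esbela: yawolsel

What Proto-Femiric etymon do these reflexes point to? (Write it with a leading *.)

Position 6: Hilurish has t, Esbela has s. Hilurish preserves t here (none of its changes turn any other segment into t), so the proto-segment is *t.
Position 7: Hilurish has i, Esbela has e. Esbela preserves e here (none of its changes turn any other segment into e), so the proto-segment is *e.
Verify the candidate proto-form against each daughter:
Hilurish: *yawolter
  yawolter (rule 1 does not apply)
  yawolter (rule 2 does not apply)
  yawolter → zawolter   [unconditioned shift]
  zawolter → zawoltir   [vowel merger]
  giving Hilurish zawoltir.
Esbela: *yawolter
  yawolter → yawoltel   [unconditioned shift]
  yawoltel (rule 2 does not apply)
  yawoltel (rule 3 does not apply)
  yawoltel → yawolsel   [unconditioned shift]
  giving Esbela yawolsel.
Only *yawolter yields all of Hilurish zawoltir, Esbela yawolsel.

*yawolter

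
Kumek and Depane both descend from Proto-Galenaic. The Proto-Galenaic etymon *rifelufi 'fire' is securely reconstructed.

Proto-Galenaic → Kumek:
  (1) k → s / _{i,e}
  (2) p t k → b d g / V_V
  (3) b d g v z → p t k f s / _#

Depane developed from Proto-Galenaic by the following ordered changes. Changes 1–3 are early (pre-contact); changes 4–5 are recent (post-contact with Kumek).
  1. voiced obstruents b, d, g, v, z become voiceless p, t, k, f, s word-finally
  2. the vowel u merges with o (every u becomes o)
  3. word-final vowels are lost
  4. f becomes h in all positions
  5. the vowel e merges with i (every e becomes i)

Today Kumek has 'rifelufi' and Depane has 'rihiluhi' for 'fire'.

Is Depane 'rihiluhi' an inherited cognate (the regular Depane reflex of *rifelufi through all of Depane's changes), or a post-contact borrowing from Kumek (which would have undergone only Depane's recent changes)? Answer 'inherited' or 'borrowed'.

If inherited, *rifelufi would pass through all of Depane's changes:
Depane: *rifelufi
  rifelufi (rule 1 does not apply)
  rifelufi → rifelofi   [vowel merger]
  rifelofi → rifelof   [apocope]
  rifelof → riheloh   [unconditioned shift]
  riheloh → rihiloh   [vowel merger]
  giving Depane rihiloh.
If borrowed from Kumek 'rifelufi' after the early changes, it would undergo only the recent ones:
  rule 4 (unconditioned shift): rifelufi → riheluhi
  rule 5 (vowel merger): riheluhi → rihiluhi
  ⇒ as a loan: rihiluhi
Depane 'rihiluhi' matches the loan outcome 'rihiluhi', not the inherited 'rihiloh' — it skipped the early Depane changes, so it was borrowed from Kumek.

borrowed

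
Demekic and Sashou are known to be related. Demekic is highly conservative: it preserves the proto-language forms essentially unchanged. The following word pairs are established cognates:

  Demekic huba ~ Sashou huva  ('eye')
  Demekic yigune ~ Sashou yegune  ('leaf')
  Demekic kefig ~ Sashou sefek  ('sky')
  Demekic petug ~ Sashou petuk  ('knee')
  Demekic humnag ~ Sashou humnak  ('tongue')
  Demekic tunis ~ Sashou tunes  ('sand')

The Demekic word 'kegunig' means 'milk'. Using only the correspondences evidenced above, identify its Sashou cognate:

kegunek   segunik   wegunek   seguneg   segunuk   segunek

kefig ~ sefek — Demekic k corresponds to Sashou s word-initially before a front vowel.
yigune ~ yegune, kefig ~ sefek — Demekic i corresponds to Sashou e after a consonant, before a consonant other than r, m, n, p, b, f, v.
kefig ~ sefek, petug ~ petuk — Demekic g corresponds to Sashou k word-finally.
Applying these to Demekic 'kegunig':
  kegunig → segunig   (k→s word-initially before a front vowel)
  segunig → seguneg   (i→e after a consonant, before a consonant other than r, m, n, p, b, f, v)
  seguneg → segunek   (g→k word-finally)
So the Sashou cognate is 'segunek'.

segunek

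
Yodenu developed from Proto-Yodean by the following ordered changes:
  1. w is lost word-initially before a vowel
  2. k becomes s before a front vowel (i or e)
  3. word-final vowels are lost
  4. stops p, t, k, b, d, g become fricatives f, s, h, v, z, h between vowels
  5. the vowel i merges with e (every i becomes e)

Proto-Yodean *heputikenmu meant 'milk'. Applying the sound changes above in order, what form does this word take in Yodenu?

hefusesenm

Yodenu: start from *heputikenmu.
  rule 1: no change — heputikenmu
  rule 2 (palatalisation): heputikenmu → heputisenmu
  rule 3 (apocope): heputisenmu → heputisenm
  rule 4 (intervocalic lenition): heputisenm → hefusisenm
  rule 5 (vowel merger): hefusisenm → hefusesenm
  ⇒ Yodenu hefusesenm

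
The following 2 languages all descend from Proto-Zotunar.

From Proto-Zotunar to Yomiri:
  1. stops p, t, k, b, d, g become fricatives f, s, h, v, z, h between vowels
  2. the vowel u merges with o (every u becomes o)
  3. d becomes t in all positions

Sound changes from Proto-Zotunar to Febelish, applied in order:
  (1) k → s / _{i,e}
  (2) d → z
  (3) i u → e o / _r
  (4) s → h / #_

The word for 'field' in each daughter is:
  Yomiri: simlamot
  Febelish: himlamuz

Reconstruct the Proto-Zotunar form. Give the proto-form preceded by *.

Position 1: Yomiri has s, Febelish has h. Taking the neighbouring segments as reconstructed: Yomiri s can only go back to *s; Febelish h could go back to *k or *s or *h — the one source consistent with every daughter is *s.
Position 8: Yomiri has t, Febelish has z. Taking the neighbouring segments as reconstructed: Yomiri t could go back to *t or *d; Febelish z could go back to *d or *z — the one source consistent with every daughter is *d.
Position 7: Yomiri has o, Febelish has u. Febelish preserves u here (none of its changes turn any other segment into u), so the proto-segment is *u.
Verify the candidate proto-form against each daughter:
Yomiri: *simlamud > simlamod > simlamot  (by vowel merger, unconditioned shift)
Febelish: start from *simlamud.
  rule 1: no change — simlamud
  rule 2 (unconditioned shift): simlamud → simlamuz
  rule 3: no change — simlamuz
  rule 4 (debuccalisation): simlamuz → himlamuz
  ⇒ Febelish himlamuz
No other proto-form is consistent with every reflex, so the reconstruction is *simlamud.

*simlamud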